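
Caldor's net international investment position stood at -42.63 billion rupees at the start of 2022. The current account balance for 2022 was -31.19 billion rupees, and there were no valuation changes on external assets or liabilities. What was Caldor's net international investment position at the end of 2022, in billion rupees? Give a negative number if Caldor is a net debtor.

With no valuation effects, change in NIIP = current account = -31.19
End-of-year NIIP = -42.63 + (-31.19) = -73.82

-73.82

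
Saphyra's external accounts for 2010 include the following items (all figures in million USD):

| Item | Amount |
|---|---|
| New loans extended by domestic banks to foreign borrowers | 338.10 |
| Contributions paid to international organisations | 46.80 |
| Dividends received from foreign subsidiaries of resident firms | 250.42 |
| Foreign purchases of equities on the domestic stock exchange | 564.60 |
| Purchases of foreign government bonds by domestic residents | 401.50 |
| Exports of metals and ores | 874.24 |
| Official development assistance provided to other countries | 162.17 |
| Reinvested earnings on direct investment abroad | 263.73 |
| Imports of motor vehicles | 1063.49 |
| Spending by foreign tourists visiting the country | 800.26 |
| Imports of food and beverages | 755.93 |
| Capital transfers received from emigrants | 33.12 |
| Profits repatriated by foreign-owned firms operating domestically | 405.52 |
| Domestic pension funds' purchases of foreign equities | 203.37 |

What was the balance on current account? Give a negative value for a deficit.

-245.26

Goods: -755.93 + 874.24 - 1063.49 = -945.18
Services: 800.26
Primary income: 263.73 - 405.52 + 250.42 = 108.63
Secondary income: -46.80 - 162.17 = -208.97
Current account = (-945.18) + 800.26 + 108.63 + (-208.97) = -245.26
(Excluded from the current account — financial account: new loans extended by domestic banks to foreign borrowers 338.10, foreign purchases of equities on the domestic stock exchange 564.60, purchases of foreign government bonds by domestic residents 401.50, domestic pension funds' purchases of foreign equities 203.37; capital account: capital transfers received from emigrants 33.12.)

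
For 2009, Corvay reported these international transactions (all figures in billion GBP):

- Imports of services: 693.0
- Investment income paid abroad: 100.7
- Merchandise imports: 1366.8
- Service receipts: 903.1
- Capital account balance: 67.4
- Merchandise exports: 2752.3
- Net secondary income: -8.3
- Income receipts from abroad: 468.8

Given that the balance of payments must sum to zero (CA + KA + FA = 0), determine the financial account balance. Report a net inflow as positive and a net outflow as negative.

Goods balance = 2752.3 - 1366.8 = 1385.5
Services balance = 903.1 - 693.0 = 210.1
Trade balance (goods + services) = 1385.5 + 210.1 = 1595.6
Net primary income = 468.8 - 100.7 = 368.1
Net secondary income = -8.3
Current account = 1595.6 + 368.1 + (-8.3) = 1955.4
Financial account = -(1955.4 + 67.4) = -2022.8

-2022.8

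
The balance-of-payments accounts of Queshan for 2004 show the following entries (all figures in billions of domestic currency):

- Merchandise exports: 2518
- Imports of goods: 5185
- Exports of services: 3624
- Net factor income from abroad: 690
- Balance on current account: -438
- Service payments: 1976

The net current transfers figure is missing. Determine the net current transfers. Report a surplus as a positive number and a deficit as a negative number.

Current account = goods balance + services balance + net primary income + net secondary income
Sum of the known components = -329
Net current transfers = CA - (known components) = -438 - (-329) = -109

-109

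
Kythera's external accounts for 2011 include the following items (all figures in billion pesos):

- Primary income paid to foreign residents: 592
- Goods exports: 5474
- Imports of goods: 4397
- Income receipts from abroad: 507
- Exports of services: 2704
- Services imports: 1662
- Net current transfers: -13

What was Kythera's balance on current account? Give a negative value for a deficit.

Goods balance = 5474 - 4397 = 1077
Services balance = 2704 - 1662 = 1042
Trade balance (goods + services) = 1077 + 1042 = 2119
Net primary income = 507 - 592 = -85
Net secondary income = -13
Current account = 2119 + (-85) + (-13) = 2021

2021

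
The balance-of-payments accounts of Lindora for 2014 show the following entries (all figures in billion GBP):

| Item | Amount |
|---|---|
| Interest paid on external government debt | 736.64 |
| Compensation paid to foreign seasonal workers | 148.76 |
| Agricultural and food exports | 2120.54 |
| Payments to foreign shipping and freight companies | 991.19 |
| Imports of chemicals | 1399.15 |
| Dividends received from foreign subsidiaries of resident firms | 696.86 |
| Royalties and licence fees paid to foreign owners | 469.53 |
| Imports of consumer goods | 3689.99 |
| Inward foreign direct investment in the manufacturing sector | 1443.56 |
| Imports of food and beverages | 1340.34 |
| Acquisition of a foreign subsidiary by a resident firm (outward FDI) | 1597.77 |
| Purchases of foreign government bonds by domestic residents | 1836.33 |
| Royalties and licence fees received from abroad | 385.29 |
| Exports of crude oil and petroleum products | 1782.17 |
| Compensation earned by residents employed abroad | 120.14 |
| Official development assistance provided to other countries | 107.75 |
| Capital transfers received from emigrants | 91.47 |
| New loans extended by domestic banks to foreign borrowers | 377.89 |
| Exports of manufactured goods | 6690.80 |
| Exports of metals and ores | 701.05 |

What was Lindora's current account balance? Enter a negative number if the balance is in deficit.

Goods: 1782.17 - 1340.34 + 701.05 + 2120.54 + 6690.80 - 1399.15 - 3689.99 = 4865.08
Services: -469.53 + 385.29 - 991.19 = -1075.43
Primary income: -148.76 + 696.86 - 736.64 + 120.14 = -68.40
Secondary income: -107.75
Current account = 4865.08 + (-1075.43) + (-68.40) + (-107.75) = 3613.50
(Excluded from the current account — financial account: inward foreign direct investment in the manufacturing sector 1443.56, acquisition of a foreign subsidiary by a resident firm (outward FDI) 1597.77, purchases of foreign government bonds by domestic residents 1836.33, new loans extended by domestic banks to foreign borrowers 377.89; capital account: capital transfers received from emigrants 91.47.)

3613.50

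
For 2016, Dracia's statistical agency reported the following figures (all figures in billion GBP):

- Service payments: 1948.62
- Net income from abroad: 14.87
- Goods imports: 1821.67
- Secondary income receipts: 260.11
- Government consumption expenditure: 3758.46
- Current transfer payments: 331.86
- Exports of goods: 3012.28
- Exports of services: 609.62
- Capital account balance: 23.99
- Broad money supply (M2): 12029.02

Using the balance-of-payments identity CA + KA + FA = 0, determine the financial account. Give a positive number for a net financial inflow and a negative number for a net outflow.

Goods balance = 3012.28 - 1821.67 = 1190.61
Services balance = 609.62 - 1948.62 = -1339.00
Trade balance (goods + services) = 1190.61 + (-1339.00) = -148.39
Net primary income = 14.87
Net secondary income = 260.11 - 331.86 = -71.75
Current account = -148.39 + 14.87 + (-71.75) = -205.27
Financial account = -(-205.27 + 23.99) = 181.28

181.28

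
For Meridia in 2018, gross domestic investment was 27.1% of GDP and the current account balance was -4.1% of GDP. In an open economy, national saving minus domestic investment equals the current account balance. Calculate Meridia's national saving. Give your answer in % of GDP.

23.0

S = I + CA = 27.1 + (-4.1) = 23.0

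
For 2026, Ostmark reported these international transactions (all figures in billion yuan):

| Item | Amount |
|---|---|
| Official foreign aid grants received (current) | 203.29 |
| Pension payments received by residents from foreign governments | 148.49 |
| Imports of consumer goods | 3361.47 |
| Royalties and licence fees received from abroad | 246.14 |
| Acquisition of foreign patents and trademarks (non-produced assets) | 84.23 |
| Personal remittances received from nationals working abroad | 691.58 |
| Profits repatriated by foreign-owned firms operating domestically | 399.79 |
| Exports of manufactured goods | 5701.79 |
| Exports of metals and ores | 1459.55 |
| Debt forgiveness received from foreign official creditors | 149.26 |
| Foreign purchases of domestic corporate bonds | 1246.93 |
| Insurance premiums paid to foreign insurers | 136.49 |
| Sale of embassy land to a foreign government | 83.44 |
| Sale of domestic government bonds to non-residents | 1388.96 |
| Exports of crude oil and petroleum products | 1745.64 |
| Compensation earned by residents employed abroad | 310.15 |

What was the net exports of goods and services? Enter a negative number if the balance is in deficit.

Goods: -3361.47 + 1745.64 + 1459.55 + 5701.79 = 5545.51
Services: -136.49 + 246.14 = 109.65
Trade balance = 5545.51 + 109.65 = 5655.16
(Excluded from the trade balance — secondary income: official foreign aid grants received (current) 203.29, pension payments received by residents from foreign governments 148.49, personal remittances received from nationals working abroad 691.58; capital account: acquisition of foreign patents and trademarks (non-produced assets) 84.23, debt forgiveness received from foreign official creditors 149.26, sale of embassy land to a foreign government 83.44; primary income: profits repatriated by foreign-owned firms operating domestically 399.79, compensation earned by residents employed abroad 310.15; financial account: foreign purchases of domestic corporate bonds 1246.93, sale of domestic government bonds to non-residents 1388.96.)

5655.16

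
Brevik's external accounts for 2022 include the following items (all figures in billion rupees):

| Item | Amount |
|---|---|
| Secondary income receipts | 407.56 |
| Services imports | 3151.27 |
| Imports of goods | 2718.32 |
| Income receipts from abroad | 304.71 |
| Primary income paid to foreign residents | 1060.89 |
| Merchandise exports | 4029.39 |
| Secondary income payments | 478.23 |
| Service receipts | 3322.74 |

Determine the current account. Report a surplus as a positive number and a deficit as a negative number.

Goods balance = 4029.39 - 2718.32 = 1311.07
Services balance = 3322.74 - 3151.27 = 171.47
Trade balance (goods + services) = 1311.07 + 171.47 = 1482.54
Net primary income = 304.71 - 1060.89 = -756.18
Net secondary income = 407.56 - 478.23 = -70.67
Current account = 1482.54 + (-756.18) + (-70.67) = 655.69

655.69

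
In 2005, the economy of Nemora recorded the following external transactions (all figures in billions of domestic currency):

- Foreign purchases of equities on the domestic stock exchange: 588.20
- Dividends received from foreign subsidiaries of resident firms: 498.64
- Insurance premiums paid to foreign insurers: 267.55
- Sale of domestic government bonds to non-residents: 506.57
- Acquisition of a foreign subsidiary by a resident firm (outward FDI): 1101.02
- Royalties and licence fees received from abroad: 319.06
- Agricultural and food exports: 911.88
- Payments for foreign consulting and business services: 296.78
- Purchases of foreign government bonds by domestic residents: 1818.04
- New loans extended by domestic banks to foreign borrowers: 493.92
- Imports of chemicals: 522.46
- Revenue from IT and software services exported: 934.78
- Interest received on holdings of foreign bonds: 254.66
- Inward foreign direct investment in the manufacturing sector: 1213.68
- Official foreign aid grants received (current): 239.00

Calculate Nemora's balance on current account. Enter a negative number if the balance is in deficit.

2071.23

Goods: -522.46 + 911.88 = 389.42
Services: 319.06 - 267.55 - 296.78 + 934.78 = 689.51
Primary income: 498.64 + 254.66 = 753.30
Secondary income: 239.00
Current account = 389.42 + 689.51 + 753.30 + 239.00 = 2071.23
(Excluded from the current account — financial account: foreign purchases of equities on the domestic stock exchange 588.20, sale of domestic government bonds to non-residents 506.57, acquisition of a foreign subsidiary by a resident firm (outward FDI) 1101.02, purchases of foreign government bonds by domestic residents 1818.04, new loans extended by domestic banks to foreign borrowers 493.92, inward foreign direct investment in the manufacturing sector 1213.68.)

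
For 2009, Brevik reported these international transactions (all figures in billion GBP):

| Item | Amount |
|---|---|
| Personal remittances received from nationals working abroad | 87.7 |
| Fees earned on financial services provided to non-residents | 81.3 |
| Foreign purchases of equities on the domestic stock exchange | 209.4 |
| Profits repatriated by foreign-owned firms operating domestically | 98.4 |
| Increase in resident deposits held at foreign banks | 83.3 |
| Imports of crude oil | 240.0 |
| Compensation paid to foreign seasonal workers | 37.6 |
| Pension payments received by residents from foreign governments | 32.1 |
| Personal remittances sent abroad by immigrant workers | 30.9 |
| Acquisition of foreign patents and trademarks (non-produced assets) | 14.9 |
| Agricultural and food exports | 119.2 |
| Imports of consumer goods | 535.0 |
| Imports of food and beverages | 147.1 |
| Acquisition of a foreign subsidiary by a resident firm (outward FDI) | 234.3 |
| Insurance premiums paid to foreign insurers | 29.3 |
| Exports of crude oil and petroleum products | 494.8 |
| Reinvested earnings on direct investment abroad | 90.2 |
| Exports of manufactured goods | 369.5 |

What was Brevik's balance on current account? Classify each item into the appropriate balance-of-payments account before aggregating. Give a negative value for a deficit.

Goods: -240.0 + 369.5 + 494.8 + 119.2 - 147.1 - 535.0 = 61.4
Services: -29.3 + 81.3 = 52.0
Primary income: -98.4 + 90.2 - 37.6 = -45.8
Secondary income: 32.1 - 30.9 + 87.7 = 88.9
Current account = 61.4 + 52.0 + (-45.8) + 88.9 = 156.5
(Excluded from the current account — financial account: foreign purchases of equities on the domestic stock exchange 209.4, increase in resident deposits held at foreign banks 83.3, acquisition of a foreign subsidiary by a resident firm (outward FDI) 234.3; capital account: acquisition of foreign patents and trademarks (non-produced assets) 14.9.)

156.5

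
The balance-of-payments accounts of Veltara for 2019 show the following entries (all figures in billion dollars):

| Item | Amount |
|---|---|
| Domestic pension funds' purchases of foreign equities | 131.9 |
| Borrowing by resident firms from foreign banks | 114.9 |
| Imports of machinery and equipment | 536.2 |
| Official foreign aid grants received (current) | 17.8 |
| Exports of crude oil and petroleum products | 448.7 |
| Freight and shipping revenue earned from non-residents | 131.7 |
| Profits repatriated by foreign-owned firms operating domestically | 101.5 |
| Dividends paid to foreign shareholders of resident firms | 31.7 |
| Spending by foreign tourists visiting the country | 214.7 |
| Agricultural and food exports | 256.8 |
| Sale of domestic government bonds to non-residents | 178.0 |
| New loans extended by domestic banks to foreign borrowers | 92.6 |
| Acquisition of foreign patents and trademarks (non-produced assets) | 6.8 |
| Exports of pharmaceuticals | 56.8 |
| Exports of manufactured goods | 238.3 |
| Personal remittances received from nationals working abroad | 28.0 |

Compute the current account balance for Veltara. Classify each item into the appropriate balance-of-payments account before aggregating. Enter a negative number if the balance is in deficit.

723.4

Goods: 238.3 + 256.8 + 56.8 + 448.7 - 536.2 = 464.4
Services: 131.7 + 214.7 = 346.4
Primary income: -101.5 - 31.7 = -133.2
Secondary income: 17.8 + 28.0 = 45.8
Current account = 464.4 + 346.4 + (-133.2) + 45.8 = 723.4
(Excluded from the current account — financial account: domestic pension funds' purchases of foreign equities 131.9, borrowing by resident firms from foreign banks 114.9, sale of domestic government bonds to non-residents 178.0, new loans extended by domestic banks to foreign borrowers 92.6; capital account: acquisition of foreign patents and trademarks (non-produced assets) 6.8.)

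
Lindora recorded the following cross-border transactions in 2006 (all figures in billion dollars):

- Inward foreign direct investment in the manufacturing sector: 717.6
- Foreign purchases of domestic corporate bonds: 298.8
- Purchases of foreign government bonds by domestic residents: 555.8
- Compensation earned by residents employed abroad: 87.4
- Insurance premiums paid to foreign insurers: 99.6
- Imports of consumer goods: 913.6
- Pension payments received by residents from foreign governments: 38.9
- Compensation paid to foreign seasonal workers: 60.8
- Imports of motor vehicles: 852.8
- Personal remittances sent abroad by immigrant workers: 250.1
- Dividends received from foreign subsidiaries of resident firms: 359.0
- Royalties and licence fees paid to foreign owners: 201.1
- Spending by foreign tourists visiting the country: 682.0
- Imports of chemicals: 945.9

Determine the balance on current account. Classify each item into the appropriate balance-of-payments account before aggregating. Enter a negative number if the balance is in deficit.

Goods: -852.8 - 913.6 - 945.9 = -2712.3
Services: -201.1 + 682.0 - 99.6 = 381.3
Primary income: 87.4 + 359.0 - 60.8 = 385.6
Secondary income: -250.1 + 38.9 = -211.2
Current account = (-2712.3) + 381.3 + 385.6 + (-211.2) = -2156.6
(Excluded from the current account — financial account: inward foreign direct investment in the manufacturing sector 717.6, foreign purchases of domestic corporate bonds 298.8, purchases of foreign government bonds by domestic residents 555.8.)

-2156.6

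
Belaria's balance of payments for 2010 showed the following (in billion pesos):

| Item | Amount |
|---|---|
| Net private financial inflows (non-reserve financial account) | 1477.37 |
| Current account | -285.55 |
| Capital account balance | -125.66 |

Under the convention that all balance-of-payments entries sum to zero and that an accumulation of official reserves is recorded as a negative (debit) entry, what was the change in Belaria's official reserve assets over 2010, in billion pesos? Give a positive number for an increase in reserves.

Official reserve transactions balance = -((-285.55) + (-125.66) + 1477.37) = -1066.16
An accumulation of reserves is recorded as a debit (negative entry), so the change in the stock of reserves is the negative of that balance.
Change in official reserves = -(-1066.16) = 1066.16

1066.16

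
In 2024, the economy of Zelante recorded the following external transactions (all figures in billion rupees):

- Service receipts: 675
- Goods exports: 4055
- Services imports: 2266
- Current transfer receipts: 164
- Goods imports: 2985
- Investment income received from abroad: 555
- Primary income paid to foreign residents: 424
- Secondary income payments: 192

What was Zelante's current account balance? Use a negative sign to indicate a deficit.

-418

Goods balance = 4055 - 2985 = 1070
Services balance = 675 - 2266 = -1591
Trade balance (goods + services) = 1070 + (-1591) = -521
Net primary income = 555 - 424 = 131
Net secondary income = 164 - 192 = -28
Current account = -521 + 131 + (-28) = -418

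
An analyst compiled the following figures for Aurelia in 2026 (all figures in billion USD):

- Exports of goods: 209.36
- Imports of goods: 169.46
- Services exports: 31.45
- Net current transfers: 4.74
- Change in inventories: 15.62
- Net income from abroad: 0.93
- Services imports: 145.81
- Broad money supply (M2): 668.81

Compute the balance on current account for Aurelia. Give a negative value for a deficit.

-68.79

Goods balance = 209.36 - 169.46 = 39.90
Services balance = 31.45 - 145.81 = -114.36
Trade balance (goods + services) = 39.90 + (-114.36) = -74.46
Net primary income = 0.93
Net secondary income = 4.74
Current account = -74.46 + 0.93 + 4.74 = -68.79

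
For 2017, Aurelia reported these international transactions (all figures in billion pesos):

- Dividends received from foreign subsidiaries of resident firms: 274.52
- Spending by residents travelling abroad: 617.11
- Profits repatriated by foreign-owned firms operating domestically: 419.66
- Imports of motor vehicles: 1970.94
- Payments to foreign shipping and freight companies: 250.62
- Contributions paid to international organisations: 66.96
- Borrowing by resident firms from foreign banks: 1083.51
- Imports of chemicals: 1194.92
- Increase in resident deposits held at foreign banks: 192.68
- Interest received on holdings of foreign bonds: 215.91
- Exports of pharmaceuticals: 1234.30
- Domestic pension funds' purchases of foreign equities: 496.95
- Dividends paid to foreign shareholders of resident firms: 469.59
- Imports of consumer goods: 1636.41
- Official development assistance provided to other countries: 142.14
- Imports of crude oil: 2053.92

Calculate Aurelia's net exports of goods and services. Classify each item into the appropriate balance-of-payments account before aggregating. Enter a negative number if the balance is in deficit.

Goods: -2053.92 + 1234.30 - 1636.41 - 1194.92 - 1970.94 = -5621.89
Services: -250.62 - 617.11 = -867.73
Trade balance = -5621.89 + (-867.73) = -6489.62
(Excluded from the trade balance — primary income: dividends received from foreign subsidiaries of resident firms 274.52, profits repatriated by foreign-owned firms operating domestically 419.66, interest received on holdings of foreign bonds 215.91, dividends paid to foreign shareholders of resident firms 469.59; secondary income: contributions paid to international organisations 66.96, official development assistance provided to other countries 142.14; financial account: borrowing by resident firms from foreign banks 1083.51, increase in resident deposits held at foreign banks 192.68, domestic pension funds' purchases of foreign equities 496.95.)

-6489.62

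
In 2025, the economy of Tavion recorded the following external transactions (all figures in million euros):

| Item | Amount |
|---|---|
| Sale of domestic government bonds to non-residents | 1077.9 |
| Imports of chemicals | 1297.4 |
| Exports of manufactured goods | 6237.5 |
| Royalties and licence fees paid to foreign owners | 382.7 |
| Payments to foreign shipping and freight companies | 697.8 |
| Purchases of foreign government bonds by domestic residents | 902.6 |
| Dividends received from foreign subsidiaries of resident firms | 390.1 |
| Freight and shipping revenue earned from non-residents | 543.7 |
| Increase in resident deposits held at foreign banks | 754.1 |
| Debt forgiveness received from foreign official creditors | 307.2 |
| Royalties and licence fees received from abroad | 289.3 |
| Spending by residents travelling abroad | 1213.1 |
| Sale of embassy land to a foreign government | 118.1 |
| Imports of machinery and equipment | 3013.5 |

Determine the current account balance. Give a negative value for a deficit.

Goods: -1297.4 + 6237.5 - 3013.5 = 1926.6
Services: -382.7 - 697.8 + 289.3 - 1213.1 + 543.7 = -1460.6
Primary income: 390.1
Current account = 1926.6 + (-1460.6) + 390.1 = 856.1
(Excluded from the current account — financial account: sale of domestic government bonds to non-residents 1077.9, purchases of foreign government bonds by domestic residents 902.6, increase in resident deposits held at foreign banks 754.1; capital account: debt forgiveness received from foreign official creditors 307.2, sale of embassy land to a foreign government 118.1.)

856.1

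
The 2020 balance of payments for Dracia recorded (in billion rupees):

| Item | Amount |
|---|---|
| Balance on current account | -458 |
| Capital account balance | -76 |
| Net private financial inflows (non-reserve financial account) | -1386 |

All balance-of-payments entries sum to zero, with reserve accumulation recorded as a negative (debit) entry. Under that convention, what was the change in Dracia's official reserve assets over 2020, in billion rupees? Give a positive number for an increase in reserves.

-1920

Official reserve transactions balance = -((-458) + (-76) + (-1386)) = 1920
An accumulation of reserves is recorded as a debit (negative entry), so the change in the stock of reserves is the negative of that balance.
Change in official reserves = -(1920) = -1920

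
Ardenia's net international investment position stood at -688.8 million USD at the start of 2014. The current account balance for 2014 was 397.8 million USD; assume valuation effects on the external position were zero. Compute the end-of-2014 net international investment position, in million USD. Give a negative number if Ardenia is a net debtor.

With no valuation effects, change in NIIP = current account = 397.8
End-of-year NIIP = -688.8 + 397.8 = -291.0

-291.0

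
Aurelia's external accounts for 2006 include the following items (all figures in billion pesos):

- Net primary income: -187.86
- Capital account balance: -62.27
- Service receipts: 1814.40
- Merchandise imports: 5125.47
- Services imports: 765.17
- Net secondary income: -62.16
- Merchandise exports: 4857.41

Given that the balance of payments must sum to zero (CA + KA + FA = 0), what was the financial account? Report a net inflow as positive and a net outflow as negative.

-468.88

Goods balance = 4857.41 - 5125.47 = -268.06
Services balance = 1814.40 - 765.17 = 1049.23
Trade balance (goods + services) = -268.06 + 1049.23 = 781.17
Net primary income = -187.86
Net secondary income = -62.16
Current account = 781.17 + (-187.86) + (-62.16) = 531.15
Financial account = -(531.15 + (-62.27)) = -468.88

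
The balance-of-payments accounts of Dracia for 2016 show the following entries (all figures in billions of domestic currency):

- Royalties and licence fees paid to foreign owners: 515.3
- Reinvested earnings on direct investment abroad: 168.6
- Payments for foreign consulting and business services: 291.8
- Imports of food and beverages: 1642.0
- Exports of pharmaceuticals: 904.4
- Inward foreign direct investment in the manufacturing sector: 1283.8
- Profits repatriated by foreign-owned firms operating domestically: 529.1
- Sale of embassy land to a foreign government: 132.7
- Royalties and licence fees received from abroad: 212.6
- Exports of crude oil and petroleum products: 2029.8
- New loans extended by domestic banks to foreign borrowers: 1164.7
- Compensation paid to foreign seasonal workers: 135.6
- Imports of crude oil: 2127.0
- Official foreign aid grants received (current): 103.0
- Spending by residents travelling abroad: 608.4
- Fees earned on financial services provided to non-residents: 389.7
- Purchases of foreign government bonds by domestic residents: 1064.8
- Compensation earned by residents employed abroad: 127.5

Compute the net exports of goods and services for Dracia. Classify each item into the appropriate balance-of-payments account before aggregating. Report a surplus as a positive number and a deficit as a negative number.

Goods: 2029.8 - 2127.0 - 1642.0 + 904.4 = -834.8
Services: -515.3 + 389.7 - 608.4 - 291.8 + 212.6 = -813.2
Trade balance = -834.8 + (-813.2) = -1648.0
(Excluded from the trade balance — primary income: reinvested earnings on direct investment abroad 168.6, profits repatriated by foreign-owned firms operating domestically 529.1, compensation paid to foreign seasonal workers 135.6, compensation earned by residents employed abroad 127.5; financial account: inward foreign direct investment in the manufacturing sector 1283.8, new loans extended by domestic banks to foreign borrowers 1164.7, purchases of foreign government bonds by domestic residents 1064.8; capital account: sale of embassy land to a foreign government 132.7; secondary income: official foreign aid grants received (current) 103.0.)

-1648.0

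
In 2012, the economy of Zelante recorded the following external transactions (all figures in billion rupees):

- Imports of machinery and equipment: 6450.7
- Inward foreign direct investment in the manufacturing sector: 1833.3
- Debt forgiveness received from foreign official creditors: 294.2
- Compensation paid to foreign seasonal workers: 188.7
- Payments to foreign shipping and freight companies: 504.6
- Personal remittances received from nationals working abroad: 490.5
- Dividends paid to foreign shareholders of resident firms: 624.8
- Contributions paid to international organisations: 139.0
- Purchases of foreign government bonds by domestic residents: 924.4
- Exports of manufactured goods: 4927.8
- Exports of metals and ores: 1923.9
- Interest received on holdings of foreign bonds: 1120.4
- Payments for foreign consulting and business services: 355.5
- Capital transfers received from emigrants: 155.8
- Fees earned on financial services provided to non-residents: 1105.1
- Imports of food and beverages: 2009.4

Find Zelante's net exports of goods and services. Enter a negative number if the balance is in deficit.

Goods: 4927.8 - 6450.7 - 2009.4 + 1923.9 = -1608.4
Services: -504.6 - 355.5 + 1105.1 = 245.0
Trade balance = -1608.4 + 245.0 = -1363.4
(Excluded from the trade balance — financial account: inward foreign direct investment in the manufacturing sector 1833.3, purchases of foreign government bonds by domestic residents 924.4; capital account: debt forgiveness received from foreign official creditors 294.2, capital transfers received from emigrants 155.8; primary income: compensation paid to foreign seasonal workers 188.7, dividends paid to foreign shareholders of resident firms 624.8, interest received on holdings of foreign bonds 1120.4; secondary income: personal remittances received from nationals working abroad 490.5, contributions paid to international organisations 139.0.)

-1363.4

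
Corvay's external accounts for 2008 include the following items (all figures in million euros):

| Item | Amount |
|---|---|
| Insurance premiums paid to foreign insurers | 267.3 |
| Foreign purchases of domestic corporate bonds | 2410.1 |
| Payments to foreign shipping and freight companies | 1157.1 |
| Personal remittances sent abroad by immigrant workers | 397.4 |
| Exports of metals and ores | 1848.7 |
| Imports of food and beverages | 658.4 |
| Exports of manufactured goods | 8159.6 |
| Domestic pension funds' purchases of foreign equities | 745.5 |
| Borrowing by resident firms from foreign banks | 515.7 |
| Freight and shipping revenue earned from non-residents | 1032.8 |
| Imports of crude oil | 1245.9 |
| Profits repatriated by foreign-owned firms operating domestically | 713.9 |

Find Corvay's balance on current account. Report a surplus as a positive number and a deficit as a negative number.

Goods: 1848.7 - 658.4 + 8159.6 - 1245.9 = 8104.0
Services: -267.3 - 1157.1 + 1032.8 = -391.6
Primary income: -713.9
Secondary income: -397.4
Current account = 8104.0 + (-391.6) + (-713.9) + (-397.4) = 6601.1
(Excluded from the current account — financial account: foreign purchases of domestic corporate bonds 2410.1, domestic pension funds' purchases of foreign equities 745.5, borrowing by resident firms from foreign banks 515.7.)

6601.1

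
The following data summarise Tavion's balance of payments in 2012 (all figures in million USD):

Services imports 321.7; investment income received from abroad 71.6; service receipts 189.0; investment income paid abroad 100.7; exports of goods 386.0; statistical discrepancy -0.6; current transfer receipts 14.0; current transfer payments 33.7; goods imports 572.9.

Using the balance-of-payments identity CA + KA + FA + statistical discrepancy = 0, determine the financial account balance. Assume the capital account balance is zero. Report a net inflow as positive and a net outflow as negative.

369.0

Goods balance = 386.0 - 572.9 = -186.9
Services balance = 189.0 - 321.7 = -132.7
Trade balance (goods + services) = -186.9 + (-132.7) = -319.6
Net primary income = 71.6 - 100.7 = -29.1
Net secondary income = 14.0 - 33.7 = -19.7
Current account = -319.6 + (-29.1) + (-19.7) = -368.4
Financial account = -(-368.4 + (-0.6)) = 369.0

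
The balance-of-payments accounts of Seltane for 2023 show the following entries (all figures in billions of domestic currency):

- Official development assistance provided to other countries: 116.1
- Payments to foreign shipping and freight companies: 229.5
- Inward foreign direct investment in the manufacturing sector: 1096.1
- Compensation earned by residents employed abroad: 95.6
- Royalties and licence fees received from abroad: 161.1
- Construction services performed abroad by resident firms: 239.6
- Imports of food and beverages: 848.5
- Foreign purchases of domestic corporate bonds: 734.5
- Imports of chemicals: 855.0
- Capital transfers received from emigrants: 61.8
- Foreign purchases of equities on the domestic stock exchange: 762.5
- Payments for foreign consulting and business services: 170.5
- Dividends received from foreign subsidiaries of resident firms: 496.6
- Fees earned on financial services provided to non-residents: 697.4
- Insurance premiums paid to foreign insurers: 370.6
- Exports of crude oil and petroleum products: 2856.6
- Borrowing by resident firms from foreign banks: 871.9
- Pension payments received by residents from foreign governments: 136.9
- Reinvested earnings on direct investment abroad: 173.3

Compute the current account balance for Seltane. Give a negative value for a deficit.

Goods: -848.5 + 2856.6 - 855.0 = 1153.1
Services: 697.4 + 239.6 - 229.5 - 370.6 - 170.5 + 161.1 = 327.5
Primary income: 173.3 + 95.6 + 496.6 = 765.5
Secondary income: -116.1 + 136.9 = 20.8
Current account = 1153.1 + 327.5 + 765.5 + 20.8 = 2266.9
(Excluded from the current account — financial account: inward foreign direct investment in the manufacturing sector 1096.1, foreign purchases of domestic corporate bonds 734.5, foreign purchases of equities on the domestic stock exchange 762.5, borrowing by resident firms from foreign banks 871.9; capital account: capital transfers received from emigrants 61.8.)

2266.9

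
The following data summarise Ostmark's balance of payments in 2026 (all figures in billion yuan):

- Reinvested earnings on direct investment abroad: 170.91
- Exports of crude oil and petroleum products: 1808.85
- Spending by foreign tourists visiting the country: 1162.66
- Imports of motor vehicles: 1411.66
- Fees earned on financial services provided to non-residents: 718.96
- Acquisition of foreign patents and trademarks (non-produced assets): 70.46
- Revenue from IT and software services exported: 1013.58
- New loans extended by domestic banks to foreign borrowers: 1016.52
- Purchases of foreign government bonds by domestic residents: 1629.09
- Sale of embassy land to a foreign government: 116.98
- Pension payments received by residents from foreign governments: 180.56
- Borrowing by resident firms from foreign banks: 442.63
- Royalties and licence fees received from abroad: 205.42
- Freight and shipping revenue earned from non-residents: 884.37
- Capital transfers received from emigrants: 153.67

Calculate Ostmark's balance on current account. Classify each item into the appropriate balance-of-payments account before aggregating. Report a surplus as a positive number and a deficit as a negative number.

4733.65

Goods: -1411.66 + 1808.85 = 397.19
Services: 884.37 + 718.96 + 1162.66 + 1013.58 + 205.42 = 3984.99
Primary income: 170.91
Secondary income: 180.56
Current account = 397.19 + 3984.99 + 170.91 + 180.56 = 4733.65
(Excluded from the current account — capital account: acquisition of foreign patents and trademarks (non-produced assets) 70.46, sale of embassy land to a foreign government 116.98, capital transfers received from emigrants 153.67; financial account: new loans extended by domestic banks to foreign borrowers 1016.52, purchases of foreign government bonds by domestic residents 1629.09, borrowing by resident firms from foreign banks 442.63.)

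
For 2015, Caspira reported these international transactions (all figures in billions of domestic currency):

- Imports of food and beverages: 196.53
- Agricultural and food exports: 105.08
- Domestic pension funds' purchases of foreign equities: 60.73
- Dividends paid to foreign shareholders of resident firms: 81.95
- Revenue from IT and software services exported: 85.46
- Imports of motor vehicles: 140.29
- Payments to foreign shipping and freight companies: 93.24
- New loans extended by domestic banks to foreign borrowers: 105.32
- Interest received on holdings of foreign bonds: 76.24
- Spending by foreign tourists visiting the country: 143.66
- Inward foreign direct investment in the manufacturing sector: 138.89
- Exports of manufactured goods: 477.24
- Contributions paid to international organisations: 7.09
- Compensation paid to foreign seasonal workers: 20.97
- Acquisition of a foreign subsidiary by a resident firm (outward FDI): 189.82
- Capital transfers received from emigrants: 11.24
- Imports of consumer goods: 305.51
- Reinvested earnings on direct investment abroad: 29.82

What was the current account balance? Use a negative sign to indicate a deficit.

71.92

Goods: 105.08 + 477.24 - 196.53 - 140.29 - 305.51 = -60.01
Services: 143.66 - 93.24 + 85.46 = 135.88
Primary income: -81.95 + 76.24 + 29.82 - 20.97 = 3.14
Secondary income: -7.09
Current account = (-60.01) + 135.88 + 3.14 + (-7.09) = 71.92
(Excluded from the current account — financial account: domestic pension funds' purchases of foreign equities 60.73, new loans extended by domestic banks to foreign borrowers 105.32, inward foreign direct investment in the manufacturing sector 138.89, acquisition of a foreign subsidiary by a resident firm (outward FDI) 189.82; capital account: capital transfers received from emigrants 11.24.)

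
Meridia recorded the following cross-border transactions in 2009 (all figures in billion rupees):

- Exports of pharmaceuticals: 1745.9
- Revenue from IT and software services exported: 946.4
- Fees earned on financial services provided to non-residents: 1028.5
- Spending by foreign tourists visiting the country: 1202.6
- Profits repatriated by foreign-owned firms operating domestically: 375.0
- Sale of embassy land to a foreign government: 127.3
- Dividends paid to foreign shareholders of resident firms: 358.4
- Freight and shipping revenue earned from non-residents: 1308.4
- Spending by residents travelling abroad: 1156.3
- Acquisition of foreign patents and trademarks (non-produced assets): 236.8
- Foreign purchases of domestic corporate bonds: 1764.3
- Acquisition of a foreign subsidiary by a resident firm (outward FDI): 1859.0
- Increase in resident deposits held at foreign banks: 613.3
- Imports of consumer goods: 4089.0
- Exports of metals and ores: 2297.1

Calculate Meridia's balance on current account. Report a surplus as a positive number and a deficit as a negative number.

2550.2

Goods: 2297.1 - 4089.0 + 1745.9 = -46.0
Services: -1156.3 + 1308.4 + 1028.5 + 1202.6 + 946.4 = 3329.6
Primary income: -375.0 - 358.4 = -733.4
Current account = (-46.0) + 3329.6 + (-733.4) = 2550.2
(Excluded from the current account — capital account: sale of embassy land to a foreign government 127.3, acquisition of foreign patents and trademarks (non-produced assets) 236.8; financial account: foreign purchases of domestic corporate bonds 1764.3, acquisition of a foreign subsidiary by a resident firm (outward FDI) 1859.0, increase in resident deposits held at foreign banks 613.3.)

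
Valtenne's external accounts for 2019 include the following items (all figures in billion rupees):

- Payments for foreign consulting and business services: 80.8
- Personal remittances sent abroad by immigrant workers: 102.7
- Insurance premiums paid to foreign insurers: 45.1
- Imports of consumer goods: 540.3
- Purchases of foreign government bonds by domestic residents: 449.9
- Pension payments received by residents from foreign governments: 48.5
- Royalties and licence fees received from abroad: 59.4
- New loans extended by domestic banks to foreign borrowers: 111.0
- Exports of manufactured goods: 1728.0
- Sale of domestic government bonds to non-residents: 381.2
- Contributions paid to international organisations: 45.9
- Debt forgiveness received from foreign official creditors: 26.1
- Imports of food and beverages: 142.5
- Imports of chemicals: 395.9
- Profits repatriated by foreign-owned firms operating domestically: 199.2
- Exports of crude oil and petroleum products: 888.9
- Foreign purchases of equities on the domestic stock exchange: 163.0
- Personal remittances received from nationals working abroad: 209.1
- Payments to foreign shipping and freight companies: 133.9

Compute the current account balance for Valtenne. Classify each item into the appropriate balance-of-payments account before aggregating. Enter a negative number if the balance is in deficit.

1247.6

Goods: -142.5 - 395.9 - 540.3 + 1728.0 + 888.9 = 1538.2
Services: -80.8 + 59.4 - 133.9 - 45.1 = -200.4
Primary income: -199.2
Secondary income: -102.7 + 48.5 - 45.9 + 209.1 = 109.0
Current account = 1538.2 + (-200.4) + (-199.2) + 109.0 = 1247.6
(Excluded from the current account — financial account: purchases of foreign government bonds by domestic residents 449.9, new loans extended by domestic banks to foreign borrowers 111.0, sale of domestic government bonds to non-residents 381.2, foreign purchases of equities on the domestic stock exchange 163.0; capital account: debt forgiveness received from foreign official creditors 26.1.)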